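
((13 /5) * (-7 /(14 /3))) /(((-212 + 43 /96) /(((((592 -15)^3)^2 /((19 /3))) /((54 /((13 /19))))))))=49892075461468672328 /36657745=1361024129047.45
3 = 3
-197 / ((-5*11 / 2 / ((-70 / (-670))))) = 2758 / 3685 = 0.75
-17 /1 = -17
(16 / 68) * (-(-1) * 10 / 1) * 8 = 320 / 17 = 18.82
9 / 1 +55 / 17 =208 / 17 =12.24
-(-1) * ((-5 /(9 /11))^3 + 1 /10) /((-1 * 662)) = 1663021 /4825980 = 0.34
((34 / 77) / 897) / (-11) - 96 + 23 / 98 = -95.77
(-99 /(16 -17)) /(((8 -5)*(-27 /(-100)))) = 1100 /9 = 122.22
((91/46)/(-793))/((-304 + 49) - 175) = 7/1206580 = 0.00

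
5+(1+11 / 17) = 113 / 17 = 6.65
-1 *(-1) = 1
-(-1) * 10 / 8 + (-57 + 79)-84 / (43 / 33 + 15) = 19473 / 1076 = 18.10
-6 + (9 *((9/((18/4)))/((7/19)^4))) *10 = 23443374/2401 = 9764.00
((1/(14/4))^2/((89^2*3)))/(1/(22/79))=0.00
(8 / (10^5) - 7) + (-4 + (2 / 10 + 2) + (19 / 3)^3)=82767527 / 337500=245.24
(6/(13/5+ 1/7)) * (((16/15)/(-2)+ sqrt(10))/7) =0.82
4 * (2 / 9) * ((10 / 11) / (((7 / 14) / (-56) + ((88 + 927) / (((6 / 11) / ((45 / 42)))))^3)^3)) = 7193231360 / 4431038670345078362398355353127902353039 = 0.00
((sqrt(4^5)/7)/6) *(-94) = -1504/21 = -71.62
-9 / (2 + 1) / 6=-1 / 2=-0.50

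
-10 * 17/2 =-85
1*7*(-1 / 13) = -7 / 13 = -0.54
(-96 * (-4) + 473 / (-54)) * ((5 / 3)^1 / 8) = 78.18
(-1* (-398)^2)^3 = -3974645798323264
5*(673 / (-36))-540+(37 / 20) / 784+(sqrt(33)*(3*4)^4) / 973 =-89395267 / 141120+20736*sqrt(33) / 973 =-511.05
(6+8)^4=38416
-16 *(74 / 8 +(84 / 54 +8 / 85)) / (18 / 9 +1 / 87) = -3868948 / 44625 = -86.70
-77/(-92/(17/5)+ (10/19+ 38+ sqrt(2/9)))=-59221404/8804849+ 3442857*sqrt(2)/17609698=-6.45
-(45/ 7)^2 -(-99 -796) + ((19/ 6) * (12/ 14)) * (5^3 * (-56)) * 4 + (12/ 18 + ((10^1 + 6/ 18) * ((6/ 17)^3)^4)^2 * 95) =-3749689876186719073566919091844321292/ 49898954683247949982595105216787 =-75145.66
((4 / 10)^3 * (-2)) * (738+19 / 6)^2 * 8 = -632825888 / 1125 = -562511.90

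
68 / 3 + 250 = 818 / 3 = 272.67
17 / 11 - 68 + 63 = -38 / 11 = -3.45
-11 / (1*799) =-11 / 799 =-0.01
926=926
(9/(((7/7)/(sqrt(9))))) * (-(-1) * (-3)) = -81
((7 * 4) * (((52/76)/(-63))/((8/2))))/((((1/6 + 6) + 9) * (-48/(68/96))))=17/229824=0.00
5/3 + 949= 2852/3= 950.67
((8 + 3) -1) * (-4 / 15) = -8 / 3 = -2.67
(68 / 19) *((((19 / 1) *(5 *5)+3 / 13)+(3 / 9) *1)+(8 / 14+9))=9006056 / 5187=1736.27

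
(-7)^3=-343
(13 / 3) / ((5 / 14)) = 182 / 15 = 12.13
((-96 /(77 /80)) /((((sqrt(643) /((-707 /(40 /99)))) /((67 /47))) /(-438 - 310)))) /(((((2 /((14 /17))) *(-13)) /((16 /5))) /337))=19419610484736 *sqrt(643) /1964365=250682382.50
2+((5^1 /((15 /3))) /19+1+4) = 134 /19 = 7.05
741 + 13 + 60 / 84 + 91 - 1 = 5913 / 7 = 844.71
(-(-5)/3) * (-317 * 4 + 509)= -1265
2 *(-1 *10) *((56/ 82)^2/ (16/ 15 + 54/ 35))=-823200/ 230297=-3.57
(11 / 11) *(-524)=-524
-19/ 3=-6.33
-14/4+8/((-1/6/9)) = -871/2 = -435.50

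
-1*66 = -66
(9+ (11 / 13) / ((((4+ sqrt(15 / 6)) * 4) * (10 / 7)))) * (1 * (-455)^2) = 50552320 / 27-245245 * sqrt(10) / 216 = 1868717.72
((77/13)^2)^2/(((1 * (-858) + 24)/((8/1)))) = -140612164/11909937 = -11.81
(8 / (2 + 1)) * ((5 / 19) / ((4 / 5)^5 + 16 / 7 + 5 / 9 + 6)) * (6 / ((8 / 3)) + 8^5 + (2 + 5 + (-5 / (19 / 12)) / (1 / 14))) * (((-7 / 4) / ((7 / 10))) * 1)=-4081400859375 / 651654457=-6263.14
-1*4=-4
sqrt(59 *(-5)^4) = 25 *sqrt(59) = 192.03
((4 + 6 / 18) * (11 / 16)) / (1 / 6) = 143 / 8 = 17.88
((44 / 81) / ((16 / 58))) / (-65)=-319 / 10530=-0.03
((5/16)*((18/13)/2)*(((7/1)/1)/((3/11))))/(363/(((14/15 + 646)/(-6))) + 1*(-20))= -280203/1179100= -0.24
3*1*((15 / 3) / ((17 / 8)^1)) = 120 / 17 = 7.06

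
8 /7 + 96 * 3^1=2024 /7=289.14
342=342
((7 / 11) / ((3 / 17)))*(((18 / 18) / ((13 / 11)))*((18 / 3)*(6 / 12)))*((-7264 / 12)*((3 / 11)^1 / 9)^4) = -216104 / 46250919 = -0.00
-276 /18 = -46 /3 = -15.33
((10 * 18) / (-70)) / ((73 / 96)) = -3.38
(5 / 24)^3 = 125 / 13824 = 0.01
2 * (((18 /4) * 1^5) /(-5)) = -9 /5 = -1.80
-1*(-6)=6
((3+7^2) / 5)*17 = 884 / 5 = 176.80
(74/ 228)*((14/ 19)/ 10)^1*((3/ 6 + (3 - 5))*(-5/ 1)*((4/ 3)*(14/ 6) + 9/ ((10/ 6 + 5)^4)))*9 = 1162019299/ 231040000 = 5.03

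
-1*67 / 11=-67 / 11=-6.09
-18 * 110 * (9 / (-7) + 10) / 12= -10065 / 7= -1437.86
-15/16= -0.94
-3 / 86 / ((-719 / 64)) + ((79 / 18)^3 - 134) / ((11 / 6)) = -8916951301 / 330564564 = -26.97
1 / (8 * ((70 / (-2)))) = -1 / 280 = -0.00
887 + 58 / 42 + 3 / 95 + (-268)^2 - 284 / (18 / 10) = 434239489 / 5985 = 72554.63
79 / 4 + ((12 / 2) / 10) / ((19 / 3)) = 7541 / 380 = 19.84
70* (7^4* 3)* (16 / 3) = 2689120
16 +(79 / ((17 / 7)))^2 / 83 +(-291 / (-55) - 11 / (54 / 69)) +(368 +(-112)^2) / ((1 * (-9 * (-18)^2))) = 9974283037 / 641172510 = 15.56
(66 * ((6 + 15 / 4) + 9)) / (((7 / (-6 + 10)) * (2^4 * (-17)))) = -2475 / 952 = -2.60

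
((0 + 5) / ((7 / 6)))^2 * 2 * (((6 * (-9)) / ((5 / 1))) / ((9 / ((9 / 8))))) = -2430 / 49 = -49.59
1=1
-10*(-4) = 40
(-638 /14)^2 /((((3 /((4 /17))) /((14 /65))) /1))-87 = -1204747 /23205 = -51.92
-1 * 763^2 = -582169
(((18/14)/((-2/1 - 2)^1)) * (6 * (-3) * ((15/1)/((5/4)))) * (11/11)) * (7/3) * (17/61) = 2754/61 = 45.15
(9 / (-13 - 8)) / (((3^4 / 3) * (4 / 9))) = -1 / 28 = -0.04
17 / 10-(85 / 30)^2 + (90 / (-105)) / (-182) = -725003 / 114660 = -6.32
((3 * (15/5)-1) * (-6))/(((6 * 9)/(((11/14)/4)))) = -11/63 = -0.17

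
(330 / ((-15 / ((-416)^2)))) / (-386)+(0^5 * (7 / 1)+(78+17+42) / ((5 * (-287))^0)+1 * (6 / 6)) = 1930250 / 193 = 10001.30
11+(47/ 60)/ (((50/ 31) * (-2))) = 64543/ 6000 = 10.76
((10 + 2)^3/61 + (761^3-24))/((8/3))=80650128615/488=165266657.00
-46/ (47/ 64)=-2944/ 47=-62.64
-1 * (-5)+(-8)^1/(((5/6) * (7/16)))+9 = -278/35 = -7.94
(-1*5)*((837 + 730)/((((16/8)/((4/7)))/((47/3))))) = -736490/21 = -35070.95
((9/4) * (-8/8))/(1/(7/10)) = -63/40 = -1.58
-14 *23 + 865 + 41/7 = 3842/7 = 548.86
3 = 3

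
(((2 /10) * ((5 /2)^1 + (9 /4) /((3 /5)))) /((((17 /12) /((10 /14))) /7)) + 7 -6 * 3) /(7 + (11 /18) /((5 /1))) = -10080 /10897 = -0.93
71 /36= 1.97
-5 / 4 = -1.25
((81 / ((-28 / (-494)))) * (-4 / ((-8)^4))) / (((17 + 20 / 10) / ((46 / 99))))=-2691 / 78848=-0.03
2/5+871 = 4357/5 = 871.40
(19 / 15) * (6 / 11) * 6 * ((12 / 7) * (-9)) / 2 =-12312 / 385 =-31.98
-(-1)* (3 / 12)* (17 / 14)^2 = 289 / 784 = 0.37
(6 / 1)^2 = 36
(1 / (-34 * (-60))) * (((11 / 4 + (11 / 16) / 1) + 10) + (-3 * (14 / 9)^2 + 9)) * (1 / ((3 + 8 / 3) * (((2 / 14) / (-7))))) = -321293 / 4993920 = -0.06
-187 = -187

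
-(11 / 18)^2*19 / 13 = -2299 / 4212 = -0.55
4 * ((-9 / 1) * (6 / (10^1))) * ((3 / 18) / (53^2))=-18 / 14045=-0.00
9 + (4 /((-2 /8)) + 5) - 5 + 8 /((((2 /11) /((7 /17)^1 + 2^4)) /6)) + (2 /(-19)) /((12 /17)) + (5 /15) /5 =41915291 /9690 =4325.62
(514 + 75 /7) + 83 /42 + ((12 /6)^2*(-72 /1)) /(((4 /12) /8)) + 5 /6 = -134074 /21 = -6384.48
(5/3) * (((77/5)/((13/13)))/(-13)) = -77/39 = -1.97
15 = 15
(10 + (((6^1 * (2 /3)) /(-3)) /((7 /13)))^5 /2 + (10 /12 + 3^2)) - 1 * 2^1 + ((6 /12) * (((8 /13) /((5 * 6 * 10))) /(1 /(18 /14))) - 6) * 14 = -112.70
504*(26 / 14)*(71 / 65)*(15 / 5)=15336 / 5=3067.20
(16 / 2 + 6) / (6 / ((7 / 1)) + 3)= 98 / 27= 3.63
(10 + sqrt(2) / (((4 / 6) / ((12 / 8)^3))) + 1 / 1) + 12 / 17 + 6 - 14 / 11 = 81 * sqrt(2) / 16 + 3073 / 187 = 23.59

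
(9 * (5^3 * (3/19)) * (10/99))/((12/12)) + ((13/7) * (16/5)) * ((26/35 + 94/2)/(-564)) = 209852774/12033175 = 17.44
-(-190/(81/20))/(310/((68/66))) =12920/82863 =0.16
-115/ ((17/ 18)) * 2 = -4140/ 17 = -243.53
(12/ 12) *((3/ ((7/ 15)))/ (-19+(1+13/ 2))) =-90/ 161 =-0.56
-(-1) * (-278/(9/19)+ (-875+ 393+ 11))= -9521/9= -1057.89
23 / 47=0.49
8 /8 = 1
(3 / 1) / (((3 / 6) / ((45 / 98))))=2.76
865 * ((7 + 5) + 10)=19030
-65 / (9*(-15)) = 13 / 27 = 0.48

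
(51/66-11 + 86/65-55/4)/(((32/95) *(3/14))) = -313.86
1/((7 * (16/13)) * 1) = 13/112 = 0.12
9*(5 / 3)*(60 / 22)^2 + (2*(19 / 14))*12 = 122088 / 847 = 144.14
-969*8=-7752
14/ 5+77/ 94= 1701/ 470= 3.62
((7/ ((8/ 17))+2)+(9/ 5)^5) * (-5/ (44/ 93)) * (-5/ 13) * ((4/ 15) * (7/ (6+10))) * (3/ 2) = 52924347/ 2080000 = 25.44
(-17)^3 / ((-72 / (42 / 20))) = 34391 / 240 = 143.30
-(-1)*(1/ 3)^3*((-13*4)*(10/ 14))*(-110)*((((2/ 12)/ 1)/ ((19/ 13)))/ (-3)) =-185900/ 32319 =-5.75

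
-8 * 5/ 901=-40/ 901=-0.04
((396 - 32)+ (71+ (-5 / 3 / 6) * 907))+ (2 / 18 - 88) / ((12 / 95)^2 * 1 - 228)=183.44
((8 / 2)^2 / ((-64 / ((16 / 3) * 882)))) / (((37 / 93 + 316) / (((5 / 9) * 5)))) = -12152 / 1177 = -10.32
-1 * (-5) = 5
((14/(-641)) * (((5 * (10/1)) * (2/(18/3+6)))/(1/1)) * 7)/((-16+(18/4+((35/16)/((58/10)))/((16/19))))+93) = -0.02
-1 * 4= -4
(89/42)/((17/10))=445/357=1.25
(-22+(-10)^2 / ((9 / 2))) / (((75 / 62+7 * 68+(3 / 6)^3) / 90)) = 4960 / 118379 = 0.04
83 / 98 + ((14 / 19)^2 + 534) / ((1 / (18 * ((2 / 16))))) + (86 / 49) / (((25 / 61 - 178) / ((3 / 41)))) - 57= 1146.57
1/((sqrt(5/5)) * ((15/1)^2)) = 1/225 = 0.00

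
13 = 13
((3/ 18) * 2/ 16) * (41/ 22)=41/ 1056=0.04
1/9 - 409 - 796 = -10844/9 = -1204.89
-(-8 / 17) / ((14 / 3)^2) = 18 / 833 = 0.02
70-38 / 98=3411 / 49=69.61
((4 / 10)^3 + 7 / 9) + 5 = 6572 / 1125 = 5.84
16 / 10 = 8 / 5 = 1.60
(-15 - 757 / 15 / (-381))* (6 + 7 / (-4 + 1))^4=-1244016488 / 462915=-2687.35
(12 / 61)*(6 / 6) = 0.20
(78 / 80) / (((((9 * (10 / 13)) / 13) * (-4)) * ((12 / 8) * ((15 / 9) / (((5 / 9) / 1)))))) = -2197 / 21600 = -0.10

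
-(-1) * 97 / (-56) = -97 / 56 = -1.73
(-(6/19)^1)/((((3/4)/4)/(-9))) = 288/19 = 15.16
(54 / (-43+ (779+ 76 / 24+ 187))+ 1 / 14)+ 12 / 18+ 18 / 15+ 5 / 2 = 2623582 / 583485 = 4.50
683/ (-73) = -683/ 73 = -9.36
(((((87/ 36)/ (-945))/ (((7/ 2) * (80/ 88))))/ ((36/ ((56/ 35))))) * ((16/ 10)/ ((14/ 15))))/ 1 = -638/ 10418625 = -0.00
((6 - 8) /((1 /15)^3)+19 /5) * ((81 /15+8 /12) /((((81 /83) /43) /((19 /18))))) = -208147288531 /109350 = -1903496.01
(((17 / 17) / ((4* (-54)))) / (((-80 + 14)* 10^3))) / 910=1 / 12972960000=0.00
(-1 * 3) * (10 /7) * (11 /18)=-55 /21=-2.62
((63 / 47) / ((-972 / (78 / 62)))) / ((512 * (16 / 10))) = -455 / 214843392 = -0.00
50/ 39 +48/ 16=167/ 39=4.28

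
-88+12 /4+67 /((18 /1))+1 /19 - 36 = -40091 /342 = -117.23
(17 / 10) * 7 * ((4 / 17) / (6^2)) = 7 / 90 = 0.08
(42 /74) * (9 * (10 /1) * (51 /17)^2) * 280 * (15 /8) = 8930250 /37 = 241358.11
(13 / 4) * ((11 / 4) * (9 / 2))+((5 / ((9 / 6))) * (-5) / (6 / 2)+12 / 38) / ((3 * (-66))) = 21801959 / 541728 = 40.25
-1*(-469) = 469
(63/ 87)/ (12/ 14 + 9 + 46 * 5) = 147/ 48691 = 0.00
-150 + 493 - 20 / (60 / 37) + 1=995 / 3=331.67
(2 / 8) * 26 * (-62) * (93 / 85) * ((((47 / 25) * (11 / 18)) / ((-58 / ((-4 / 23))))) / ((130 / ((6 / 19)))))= -0.00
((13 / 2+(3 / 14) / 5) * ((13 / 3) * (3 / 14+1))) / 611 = 0.06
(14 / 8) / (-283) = -7 / 1132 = -0.01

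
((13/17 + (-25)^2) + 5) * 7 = 75061/17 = 4415.35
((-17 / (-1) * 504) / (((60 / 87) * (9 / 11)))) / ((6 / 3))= 37961 / 5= 7592.20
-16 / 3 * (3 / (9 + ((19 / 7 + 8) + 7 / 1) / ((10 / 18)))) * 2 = -1120 / 1431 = -0.78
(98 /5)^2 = 384.16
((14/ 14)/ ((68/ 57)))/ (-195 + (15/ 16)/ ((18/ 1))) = -72/ 16745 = -0.00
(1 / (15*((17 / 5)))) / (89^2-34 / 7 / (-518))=1813 / 732400290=0.00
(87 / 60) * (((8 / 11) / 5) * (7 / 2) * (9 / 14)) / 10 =261 / 5500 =0.05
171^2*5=146205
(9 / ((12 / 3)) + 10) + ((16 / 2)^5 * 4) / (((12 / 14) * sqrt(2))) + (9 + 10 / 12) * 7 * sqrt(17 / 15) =108214.41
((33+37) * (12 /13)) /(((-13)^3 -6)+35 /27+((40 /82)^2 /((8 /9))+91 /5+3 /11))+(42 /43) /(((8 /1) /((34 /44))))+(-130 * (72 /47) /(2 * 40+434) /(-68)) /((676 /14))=446293357167073353 /6880579116142090216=0.06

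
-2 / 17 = -0.12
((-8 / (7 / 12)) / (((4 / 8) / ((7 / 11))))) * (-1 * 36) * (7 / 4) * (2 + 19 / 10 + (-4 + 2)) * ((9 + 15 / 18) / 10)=564984 / 275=2054.49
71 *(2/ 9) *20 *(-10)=-28400/ 9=-3155.56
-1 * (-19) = 19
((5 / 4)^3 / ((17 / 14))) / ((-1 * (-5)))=175 / 544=0.32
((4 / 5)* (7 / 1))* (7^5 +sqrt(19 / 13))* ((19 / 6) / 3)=266* sqrt(247) / 585 +4470662 / 45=99355.19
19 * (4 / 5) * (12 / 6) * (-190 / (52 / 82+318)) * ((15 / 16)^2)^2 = -749300625 / 53510144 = -14.00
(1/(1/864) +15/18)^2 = 26925721/36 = 747936.69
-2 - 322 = -324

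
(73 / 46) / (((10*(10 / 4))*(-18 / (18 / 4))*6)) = -73 / 27600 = -0.00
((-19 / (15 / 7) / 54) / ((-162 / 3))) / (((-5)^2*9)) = 133 / 9841500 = 0.00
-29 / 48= -0.60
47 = 47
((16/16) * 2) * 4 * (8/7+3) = 232/7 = 33.14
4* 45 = 180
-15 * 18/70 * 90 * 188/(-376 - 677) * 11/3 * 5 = 103400/91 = 1136.26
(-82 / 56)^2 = 1681 / 784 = 2.14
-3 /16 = -0.19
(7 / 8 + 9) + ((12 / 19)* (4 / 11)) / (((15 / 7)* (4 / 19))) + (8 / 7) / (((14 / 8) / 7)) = 46063 / 3080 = 14.96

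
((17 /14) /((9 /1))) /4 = 0.03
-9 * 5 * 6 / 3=-90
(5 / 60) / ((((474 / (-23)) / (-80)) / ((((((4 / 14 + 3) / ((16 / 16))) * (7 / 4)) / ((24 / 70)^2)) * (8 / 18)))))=3240125 / 460728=7.03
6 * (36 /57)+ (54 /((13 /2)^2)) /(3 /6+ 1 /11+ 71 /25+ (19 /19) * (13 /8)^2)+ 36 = 13724963676 /343124249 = 40.00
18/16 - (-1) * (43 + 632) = 5409/8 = 676.12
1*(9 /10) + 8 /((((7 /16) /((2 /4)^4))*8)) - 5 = -277 /70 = -3.96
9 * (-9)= -81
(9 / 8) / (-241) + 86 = 165799 / 1928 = 86.00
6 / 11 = 0.55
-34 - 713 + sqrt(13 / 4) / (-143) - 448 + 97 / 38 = -45313 / 38 - sqrt(13) / 286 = -1192.46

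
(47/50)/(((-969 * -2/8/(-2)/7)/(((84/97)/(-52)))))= 9212/10182575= 0.00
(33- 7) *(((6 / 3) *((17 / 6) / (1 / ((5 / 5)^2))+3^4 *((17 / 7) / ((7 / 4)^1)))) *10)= 8809060 / 147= 59925.58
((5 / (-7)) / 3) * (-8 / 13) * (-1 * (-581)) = 85.13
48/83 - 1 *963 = -79881/83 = -962.42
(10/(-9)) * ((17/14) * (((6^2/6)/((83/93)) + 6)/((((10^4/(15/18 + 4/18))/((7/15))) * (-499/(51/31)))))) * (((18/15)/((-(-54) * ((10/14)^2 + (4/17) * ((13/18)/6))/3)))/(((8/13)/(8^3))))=0.00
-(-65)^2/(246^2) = -4225/60516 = -0.07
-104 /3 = -34.67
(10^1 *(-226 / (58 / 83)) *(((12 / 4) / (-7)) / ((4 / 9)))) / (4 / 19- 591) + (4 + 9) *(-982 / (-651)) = 1214798149 / 84766710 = 14.33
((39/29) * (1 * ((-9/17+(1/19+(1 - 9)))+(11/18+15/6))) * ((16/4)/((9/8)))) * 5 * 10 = -324438400/252909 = -1282.83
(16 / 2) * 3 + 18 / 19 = 474 / 19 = 24.95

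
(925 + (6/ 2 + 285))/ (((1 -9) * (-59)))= 1213/ 472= 2.57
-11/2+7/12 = -59/12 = -4.92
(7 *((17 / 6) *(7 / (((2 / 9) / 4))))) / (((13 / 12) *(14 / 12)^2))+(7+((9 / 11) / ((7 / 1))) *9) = 1704524 / 1001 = 1702.82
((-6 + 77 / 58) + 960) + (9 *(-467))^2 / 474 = 87570499 / 2291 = 38223.70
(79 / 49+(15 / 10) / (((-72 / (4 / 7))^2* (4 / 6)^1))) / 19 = 11377 / 134064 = 0.08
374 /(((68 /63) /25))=17325 /2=8662.50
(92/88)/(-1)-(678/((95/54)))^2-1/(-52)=-766736144843/5162300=-148526.07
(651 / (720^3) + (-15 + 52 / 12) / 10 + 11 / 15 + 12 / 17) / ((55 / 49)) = 38610612761 / 116328960000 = 0.33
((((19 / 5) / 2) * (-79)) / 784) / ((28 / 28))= -1501 / 7840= -0.19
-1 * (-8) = 8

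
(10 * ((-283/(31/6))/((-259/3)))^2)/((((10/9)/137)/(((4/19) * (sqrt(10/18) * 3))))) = 127979659152 * sqrt(5)/1224831979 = 233.64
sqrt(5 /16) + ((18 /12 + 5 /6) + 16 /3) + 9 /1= sqrt(5) /4 + 50 /3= 17.23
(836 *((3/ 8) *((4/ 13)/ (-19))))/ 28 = -33/ 182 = -0.18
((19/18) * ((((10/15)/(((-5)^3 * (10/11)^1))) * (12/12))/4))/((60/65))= -0.00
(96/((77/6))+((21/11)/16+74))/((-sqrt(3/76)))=-100531 * sqrt(57)/1848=-410.71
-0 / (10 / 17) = 0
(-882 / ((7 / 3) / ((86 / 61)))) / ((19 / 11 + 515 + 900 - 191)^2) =-3933468 / 11089268629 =-0.00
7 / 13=0.54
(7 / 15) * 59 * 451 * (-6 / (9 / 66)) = -8195572 / 15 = -546371.47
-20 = -20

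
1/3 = 0.33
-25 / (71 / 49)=-1225 / 71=-17.25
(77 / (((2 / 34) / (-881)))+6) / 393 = -1153223 / 393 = -2934.41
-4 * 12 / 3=-16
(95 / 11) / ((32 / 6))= 285 / 176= 1.62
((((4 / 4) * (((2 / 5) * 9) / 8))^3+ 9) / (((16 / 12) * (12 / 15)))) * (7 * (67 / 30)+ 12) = 60292341 / 256000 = 235.52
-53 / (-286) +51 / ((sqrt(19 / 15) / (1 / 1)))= 53 / 286 +51*sqrt(285) / 19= 45.50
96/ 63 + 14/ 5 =454/ 105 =4.32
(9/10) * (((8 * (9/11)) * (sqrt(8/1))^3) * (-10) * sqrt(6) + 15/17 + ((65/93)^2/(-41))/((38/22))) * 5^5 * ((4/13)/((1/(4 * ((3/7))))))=1504102350000/1158113593- 3110400000 * sqrt(3)/1001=-5380690.09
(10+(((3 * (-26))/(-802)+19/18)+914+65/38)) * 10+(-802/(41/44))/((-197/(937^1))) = 7400703999196/553847967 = 13362.34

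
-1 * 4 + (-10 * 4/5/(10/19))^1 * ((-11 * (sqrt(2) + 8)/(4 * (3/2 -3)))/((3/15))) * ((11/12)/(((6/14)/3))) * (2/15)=-129284/135 -16093 * sqrt(2)/135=-1126.24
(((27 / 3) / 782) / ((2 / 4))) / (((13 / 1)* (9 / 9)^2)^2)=9 / 66079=0.00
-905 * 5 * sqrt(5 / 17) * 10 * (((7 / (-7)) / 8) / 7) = 22625 * sqrt(85) / 476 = 438.22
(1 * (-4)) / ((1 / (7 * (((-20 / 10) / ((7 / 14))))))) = 112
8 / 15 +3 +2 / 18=3.64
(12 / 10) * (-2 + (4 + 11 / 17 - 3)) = -36 / 85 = -0.42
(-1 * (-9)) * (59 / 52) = 531 / 52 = 10.21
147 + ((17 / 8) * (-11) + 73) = 196.62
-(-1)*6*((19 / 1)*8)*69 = 62928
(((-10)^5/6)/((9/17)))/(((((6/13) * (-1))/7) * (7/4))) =22100000/81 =272839.51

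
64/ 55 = 1.16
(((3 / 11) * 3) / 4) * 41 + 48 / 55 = 2037 / 220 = 9.26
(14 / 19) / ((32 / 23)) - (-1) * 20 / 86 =9963 / 13072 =0.76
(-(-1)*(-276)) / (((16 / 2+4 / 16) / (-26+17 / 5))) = 756.07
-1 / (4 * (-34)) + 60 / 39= 2733 / 1768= 1.55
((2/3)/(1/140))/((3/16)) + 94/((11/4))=52664/99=531.96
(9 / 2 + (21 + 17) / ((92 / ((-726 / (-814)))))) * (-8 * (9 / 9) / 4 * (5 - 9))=33144 / 851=38.95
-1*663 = -663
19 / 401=0.05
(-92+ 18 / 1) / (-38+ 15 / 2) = 148 / 61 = 2.43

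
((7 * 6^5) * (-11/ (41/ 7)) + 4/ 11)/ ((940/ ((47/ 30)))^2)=-2305187/ 8118000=-0.28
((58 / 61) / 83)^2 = 3364 / 25633969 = 0.00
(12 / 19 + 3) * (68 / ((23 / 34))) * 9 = 62424 / 19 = 3285.47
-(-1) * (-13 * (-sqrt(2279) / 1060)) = 13 * sqrt(2279) / 1060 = 0.59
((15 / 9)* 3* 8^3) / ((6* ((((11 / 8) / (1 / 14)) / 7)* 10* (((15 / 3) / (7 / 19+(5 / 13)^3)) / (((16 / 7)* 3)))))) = 13221888 / 1461005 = 9.05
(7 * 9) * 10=630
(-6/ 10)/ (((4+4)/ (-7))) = 21/ 40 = 0.52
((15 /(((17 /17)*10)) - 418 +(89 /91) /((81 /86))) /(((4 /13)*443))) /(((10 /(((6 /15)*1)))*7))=-1224947 /70330680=-0.02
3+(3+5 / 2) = 8.50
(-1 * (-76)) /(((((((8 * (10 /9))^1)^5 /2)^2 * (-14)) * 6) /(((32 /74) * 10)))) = -22082967873 /4345298944000000000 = -0.00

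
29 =29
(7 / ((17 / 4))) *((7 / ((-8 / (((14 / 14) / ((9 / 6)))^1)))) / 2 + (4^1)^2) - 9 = 1721 / 102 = 16.87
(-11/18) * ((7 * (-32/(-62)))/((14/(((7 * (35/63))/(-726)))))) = 70/82863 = 0.00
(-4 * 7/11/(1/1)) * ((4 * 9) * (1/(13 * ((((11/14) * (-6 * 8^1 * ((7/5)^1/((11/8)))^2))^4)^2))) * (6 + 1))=-2973506317138671875/329077982330615715132749119488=-0.00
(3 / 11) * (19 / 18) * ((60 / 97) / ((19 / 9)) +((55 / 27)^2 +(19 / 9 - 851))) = -1134553385 / 4667058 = -243.10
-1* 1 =-1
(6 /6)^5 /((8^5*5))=1 /163840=0.00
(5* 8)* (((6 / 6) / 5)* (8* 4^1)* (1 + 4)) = 1280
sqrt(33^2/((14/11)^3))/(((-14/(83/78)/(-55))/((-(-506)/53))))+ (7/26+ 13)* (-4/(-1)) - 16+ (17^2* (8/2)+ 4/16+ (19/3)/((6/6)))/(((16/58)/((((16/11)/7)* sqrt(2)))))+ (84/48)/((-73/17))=139197/3796+ 139748345* sqrt(154)/1890616+ 57797* sqrt(2)/66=2192.40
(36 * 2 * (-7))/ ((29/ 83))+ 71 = -39773/ 29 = -1371.48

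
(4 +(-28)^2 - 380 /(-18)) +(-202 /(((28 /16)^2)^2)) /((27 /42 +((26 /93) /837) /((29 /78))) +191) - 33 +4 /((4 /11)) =4904768542263908 /6232244568291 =787.00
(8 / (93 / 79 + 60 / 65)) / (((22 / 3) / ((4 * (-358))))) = -5882656 / 7909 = -743.79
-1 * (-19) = 19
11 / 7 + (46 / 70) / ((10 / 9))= 757 / 350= 2.16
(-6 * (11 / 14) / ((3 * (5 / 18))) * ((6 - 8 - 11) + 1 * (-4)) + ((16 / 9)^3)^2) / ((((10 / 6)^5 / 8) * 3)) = 19008263728 / 717609375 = 26.49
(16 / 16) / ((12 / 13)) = 13 / 12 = 1.08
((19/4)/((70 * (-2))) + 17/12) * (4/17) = 2323/7140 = 0.33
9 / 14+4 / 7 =17 / 14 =1.21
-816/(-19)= 816/19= 42.95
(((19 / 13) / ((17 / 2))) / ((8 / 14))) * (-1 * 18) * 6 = -7182 / 221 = -32.50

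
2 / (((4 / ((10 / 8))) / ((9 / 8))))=45 / 64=0.70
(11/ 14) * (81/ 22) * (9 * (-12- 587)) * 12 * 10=-1871447.14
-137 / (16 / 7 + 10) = -11.15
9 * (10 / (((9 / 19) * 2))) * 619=58805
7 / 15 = 0.47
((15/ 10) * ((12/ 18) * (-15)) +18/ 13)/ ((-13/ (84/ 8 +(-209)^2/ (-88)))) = -4071/ 8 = -508.88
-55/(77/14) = -10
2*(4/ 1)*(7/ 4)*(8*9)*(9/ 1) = 9072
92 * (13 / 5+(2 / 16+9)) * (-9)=-97083 / 10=-9708.30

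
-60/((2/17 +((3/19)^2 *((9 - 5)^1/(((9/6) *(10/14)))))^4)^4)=-15904581445345419162711127180204849113304862551116943359375/50909996830230692180399059495412685665486978985611524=-312405.86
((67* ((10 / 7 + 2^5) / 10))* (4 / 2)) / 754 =603 / 1015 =0.59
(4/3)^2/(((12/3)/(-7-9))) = -64/9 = -7.11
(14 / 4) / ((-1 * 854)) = -1 / 244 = -0.00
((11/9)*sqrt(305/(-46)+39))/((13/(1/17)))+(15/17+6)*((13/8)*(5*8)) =11*sqrt(68494)/91494+7605/17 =447.38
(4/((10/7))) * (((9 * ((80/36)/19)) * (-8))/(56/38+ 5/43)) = -19264/1299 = -14.83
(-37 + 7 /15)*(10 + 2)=-2192 /5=-438.40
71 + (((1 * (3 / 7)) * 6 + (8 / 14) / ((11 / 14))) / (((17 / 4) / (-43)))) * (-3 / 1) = 224003 / 1309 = 171.13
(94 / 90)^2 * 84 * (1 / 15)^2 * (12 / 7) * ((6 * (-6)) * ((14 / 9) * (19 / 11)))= -37606016 / 556875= -67.53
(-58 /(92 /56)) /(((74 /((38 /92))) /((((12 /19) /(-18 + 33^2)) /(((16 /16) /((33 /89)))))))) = -1276 /29613949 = -0.00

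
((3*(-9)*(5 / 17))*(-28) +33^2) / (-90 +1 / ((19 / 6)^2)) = -894197 / 61302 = -14.59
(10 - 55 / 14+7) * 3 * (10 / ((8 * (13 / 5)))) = 13725 / 728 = 18.85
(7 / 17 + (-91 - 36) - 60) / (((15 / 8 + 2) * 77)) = -25376 / 40579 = -0.63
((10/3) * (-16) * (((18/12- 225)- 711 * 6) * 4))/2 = 478880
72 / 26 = 2.77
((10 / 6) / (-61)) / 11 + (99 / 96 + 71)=4639805 / 64416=72.03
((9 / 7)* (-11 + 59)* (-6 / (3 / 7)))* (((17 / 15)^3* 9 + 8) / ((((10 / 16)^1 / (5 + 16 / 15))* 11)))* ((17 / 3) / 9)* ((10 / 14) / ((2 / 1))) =-223842944 / 61875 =-3617.66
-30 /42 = -5 /7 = -0.71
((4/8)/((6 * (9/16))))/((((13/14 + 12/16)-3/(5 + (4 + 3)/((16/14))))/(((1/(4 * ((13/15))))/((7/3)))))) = 1780/136929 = 0.01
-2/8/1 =-0.25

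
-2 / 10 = -1 / 5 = -0.20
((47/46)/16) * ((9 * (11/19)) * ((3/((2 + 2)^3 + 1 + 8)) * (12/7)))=41877/1786456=0.02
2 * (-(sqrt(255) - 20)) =40 - 2 * sqrt(255) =8.06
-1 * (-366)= 366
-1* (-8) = 8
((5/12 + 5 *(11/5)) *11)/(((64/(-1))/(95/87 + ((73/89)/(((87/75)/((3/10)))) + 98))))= -2317499261/11893248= -194.86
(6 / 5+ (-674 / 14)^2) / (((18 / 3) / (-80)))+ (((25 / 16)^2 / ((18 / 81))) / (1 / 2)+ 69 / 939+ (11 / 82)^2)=-611767750381741 / 19800189696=-30897.07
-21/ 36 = -7/ 12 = -0.58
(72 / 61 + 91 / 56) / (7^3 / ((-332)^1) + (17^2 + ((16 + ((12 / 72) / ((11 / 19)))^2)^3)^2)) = 0.00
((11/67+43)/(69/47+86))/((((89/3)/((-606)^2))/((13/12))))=162227604708/24513893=6617.78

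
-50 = -50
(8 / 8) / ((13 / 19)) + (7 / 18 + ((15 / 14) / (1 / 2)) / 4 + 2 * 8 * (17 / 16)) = 19.39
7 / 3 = 2.33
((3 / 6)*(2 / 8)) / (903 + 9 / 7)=7 / 50640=0.00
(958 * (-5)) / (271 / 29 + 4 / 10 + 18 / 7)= -4861850 / 12501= -388.92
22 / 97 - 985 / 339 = -88087 / 32883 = -2.68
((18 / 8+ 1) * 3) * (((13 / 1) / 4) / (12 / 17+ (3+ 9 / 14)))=20111 / 2760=7.29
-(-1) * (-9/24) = -3/8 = -0.38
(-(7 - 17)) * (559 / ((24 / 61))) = 170495 / 12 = 14207.92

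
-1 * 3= -3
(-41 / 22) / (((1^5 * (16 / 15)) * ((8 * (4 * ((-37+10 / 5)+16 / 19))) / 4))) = 11685 / 1827584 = 0.01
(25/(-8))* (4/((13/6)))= -75/13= -5.77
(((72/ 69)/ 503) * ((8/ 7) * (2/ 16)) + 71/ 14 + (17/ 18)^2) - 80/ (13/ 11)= -21055652447/ 341100396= -61.73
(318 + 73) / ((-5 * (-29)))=391 / 145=2.70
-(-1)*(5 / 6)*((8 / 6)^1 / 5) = 2 / 9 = 0.22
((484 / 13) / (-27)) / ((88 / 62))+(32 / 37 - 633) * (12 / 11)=-98653255 / 142857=-690.57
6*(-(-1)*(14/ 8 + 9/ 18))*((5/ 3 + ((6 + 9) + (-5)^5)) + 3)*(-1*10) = 419220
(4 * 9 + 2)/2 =19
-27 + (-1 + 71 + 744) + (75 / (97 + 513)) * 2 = 48022 / 61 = 787.25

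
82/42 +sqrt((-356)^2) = 7517/21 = 357.95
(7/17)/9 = 7/153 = 0.05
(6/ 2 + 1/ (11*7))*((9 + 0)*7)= 2088/ 11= 189.82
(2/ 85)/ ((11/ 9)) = 18/ 935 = 0.02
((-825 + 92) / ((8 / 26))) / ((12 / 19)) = -181051 / 48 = -3771.90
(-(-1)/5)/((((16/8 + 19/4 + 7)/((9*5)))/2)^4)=26873856/73205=367.10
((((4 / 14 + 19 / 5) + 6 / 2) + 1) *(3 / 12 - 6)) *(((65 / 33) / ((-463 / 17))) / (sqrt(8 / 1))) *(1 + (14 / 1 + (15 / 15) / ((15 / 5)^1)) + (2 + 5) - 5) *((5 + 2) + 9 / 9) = 37400714 *sqrt(2) / 320859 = 164.85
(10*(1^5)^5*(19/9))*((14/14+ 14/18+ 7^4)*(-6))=-8217500/27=-304351.85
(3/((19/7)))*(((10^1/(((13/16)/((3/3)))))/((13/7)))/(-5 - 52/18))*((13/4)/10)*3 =-15876/17537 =-0.91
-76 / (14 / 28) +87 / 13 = -1889 / 13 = -145.31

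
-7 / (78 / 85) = -595 / 78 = -7.63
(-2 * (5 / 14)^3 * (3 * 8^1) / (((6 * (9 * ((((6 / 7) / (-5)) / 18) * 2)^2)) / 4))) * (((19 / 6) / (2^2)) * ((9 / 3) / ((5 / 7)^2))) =-2078.12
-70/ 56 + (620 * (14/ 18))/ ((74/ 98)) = 848975/ 1332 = 637.37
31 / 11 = 2.82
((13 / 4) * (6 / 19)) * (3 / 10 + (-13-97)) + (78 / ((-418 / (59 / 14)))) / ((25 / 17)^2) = -413116353 / 3657500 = -112.95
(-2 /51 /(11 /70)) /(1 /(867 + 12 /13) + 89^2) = -131635 /4178171668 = -0.00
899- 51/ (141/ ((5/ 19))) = 898.90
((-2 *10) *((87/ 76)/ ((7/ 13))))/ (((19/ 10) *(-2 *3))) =9425/ 2527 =3.73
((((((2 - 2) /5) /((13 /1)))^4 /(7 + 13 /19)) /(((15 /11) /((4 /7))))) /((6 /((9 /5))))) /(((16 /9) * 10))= 0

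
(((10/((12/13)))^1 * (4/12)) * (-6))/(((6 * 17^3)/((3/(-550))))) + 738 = 2393024053/3242580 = 738.00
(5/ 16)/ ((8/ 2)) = 5/ 64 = 0.08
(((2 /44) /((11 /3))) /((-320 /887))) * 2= -2661 /38720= -0.07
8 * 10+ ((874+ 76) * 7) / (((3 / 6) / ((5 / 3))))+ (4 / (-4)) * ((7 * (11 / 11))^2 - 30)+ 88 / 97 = 6468515 / 291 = 22228.57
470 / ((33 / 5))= 2350 / 33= 71.21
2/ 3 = 0.67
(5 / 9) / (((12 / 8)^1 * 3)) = 10 / 81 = 0.12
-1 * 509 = -509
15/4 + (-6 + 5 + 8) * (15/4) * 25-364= 296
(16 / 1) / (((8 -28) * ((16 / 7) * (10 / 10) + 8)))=-7 / 90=-0.08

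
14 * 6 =84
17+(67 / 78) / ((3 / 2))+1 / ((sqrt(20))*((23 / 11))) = 11*sqrt(5) / 230+2056 / 117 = 17.68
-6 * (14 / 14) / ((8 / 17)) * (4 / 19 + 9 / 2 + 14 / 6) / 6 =-13651 / 912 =-14.97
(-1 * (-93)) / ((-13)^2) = 93 / 169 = 0.55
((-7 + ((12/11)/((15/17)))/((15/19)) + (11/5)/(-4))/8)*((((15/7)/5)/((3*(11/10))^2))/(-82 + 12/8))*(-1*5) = -2015/1102068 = -0.00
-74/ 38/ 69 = -37/ 1311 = -0.03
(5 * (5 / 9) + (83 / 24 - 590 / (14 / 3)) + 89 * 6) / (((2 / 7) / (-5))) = -1042795 / 144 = -7241.63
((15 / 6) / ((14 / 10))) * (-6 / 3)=-25 / 7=-3.57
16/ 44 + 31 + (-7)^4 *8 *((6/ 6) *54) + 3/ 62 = 707413647/ 682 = 1037263.41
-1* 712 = -712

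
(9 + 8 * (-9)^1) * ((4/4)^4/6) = -21/2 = -10.50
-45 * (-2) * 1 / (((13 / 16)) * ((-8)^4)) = 45 / 1664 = 0.03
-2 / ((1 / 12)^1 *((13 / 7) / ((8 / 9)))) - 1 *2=-526 / 39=-13.49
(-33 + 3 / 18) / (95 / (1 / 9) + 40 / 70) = -1379 / 35934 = -0.04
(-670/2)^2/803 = 139.76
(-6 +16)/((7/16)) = 160/7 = 22.86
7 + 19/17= 138/17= 8.12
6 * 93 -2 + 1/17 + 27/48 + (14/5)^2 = 3838337/6800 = 564.46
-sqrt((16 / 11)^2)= -16 / 11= -1.45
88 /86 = 44 /43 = 1.02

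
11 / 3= 3.67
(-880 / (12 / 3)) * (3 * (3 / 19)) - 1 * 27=-2493 / 19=-131.21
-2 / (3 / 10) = -20 / 3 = -6.67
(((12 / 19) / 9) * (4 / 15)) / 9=16 / 7695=0.00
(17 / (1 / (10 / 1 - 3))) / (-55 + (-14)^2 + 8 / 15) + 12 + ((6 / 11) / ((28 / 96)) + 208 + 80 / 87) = 289133389 / 1292907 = 223.63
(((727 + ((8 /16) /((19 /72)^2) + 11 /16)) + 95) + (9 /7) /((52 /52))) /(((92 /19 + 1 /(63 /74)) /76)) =302446701 /28808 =10498.71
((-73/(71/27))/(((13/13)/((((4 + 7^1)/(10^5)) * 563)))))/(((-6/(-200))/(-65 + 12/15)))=1306085121/355000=3679.11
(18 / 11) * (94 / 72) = 47 / 22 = 2.14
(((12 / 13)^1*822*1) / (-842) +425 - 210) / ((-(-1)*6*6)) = 1171763 / 197028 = 5.95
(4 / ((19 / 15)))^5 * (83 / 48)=1344600000 / 2476099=543.03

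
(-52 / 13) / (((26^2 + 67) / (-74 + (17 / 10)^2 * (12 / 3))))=6244 / 18575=0.34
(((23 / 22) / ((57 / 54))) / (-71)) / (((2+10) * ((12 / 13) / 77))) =-2093 / 21584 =-0.10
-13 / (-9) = 1.44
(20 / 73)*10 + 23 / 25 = 6679 / 1825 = 3.66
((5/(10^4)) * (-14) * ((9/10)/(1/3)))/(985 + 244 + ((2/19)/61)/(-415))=-6060411/394087042000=-0.00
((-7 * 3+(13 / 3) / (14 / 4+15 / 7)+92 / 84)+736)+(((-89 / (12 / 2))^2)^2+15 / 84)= 35210354485 / 716688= 49129.26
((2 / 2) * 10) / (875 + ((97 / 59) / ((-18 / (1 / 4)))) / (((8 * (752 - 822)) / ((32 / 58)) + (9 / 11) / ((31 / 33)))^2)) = 41985016413120 / 3673688936054783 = 0.01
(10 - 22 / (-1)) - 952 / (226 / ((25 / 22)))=33826 / 1243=27.21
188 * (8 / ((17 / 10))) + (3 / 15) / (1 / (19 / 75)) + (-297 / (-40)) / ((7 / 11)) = 320023513 / 357000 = 896.42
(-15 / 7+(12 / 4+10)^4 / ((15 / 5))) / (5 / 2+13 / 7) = 399764 / 183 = 2184.50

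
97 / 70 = 1.39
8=8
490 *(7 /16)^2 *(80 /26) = 288.58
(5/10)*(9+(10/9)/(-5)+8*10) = 799/18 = 44.39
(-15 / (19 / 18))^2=201.94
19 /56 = 0.34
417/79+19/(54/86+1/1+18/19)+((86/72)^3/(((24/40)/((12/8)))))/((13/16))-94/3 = -2645121112/196903629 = -13.43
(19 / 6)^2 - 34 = -863 / 36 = -23.97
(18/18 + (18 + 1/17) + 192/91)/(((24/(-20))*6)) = -13645/4641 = -2.94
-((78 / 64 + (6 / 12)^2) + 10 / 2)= -207 / 32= -6.47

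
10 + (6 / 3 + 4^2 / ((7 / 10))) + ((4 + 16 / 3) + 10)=1138 / 21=54.19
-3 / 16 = -0.19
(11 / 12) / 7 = 11 / 84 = 0.13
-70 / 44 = -35 / 22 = -1.59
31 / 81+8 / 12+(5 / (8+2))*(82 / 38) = 6551 / 3078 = 2.13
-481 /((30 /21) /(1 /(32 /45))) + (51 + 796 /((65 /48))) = 165.33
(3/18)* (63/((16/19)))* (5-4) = 12.47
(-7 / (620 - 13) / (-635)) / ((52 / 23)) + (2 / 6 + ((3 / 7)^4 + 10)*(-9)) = -12989075976157 / 144370737420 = -89.97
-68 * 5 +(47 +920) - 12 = 615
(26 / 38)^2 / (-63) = -169 / 22743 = -0.01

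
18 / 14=9 / 7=1.29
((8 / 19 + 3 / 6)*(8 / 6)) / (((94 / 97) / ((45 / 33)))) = 16975 / 9823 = 1.73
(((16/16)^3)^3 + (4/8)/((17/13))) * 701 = 32947/34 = 969.03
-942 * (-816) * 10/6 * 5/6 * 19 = 20284400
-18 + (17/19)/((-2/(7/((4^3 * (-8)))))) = -17.99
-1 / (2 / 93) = -93 / 2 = -46.50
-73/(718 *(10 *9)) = -73/64620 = -0.00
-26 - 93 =-119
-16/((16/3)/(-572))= 1716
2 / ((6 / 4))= 4 / 3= 1.33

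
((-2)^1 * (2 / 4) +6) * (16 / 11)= 80 / 11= 7.27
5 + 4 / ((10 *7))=177 / 35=5.06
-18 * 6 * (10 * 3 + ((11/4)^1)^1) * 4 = -14148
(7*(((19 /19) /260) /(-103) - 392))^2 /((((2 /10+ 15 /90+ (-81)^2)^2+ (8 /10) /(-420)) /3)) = 1020589853467513581 /1945137518346294220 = 0.52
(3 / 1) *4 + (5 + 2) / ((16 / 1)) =199 / 16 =12.44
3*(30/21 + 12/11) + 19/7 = 113/11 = 10.27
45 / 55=0.82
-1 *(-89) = 89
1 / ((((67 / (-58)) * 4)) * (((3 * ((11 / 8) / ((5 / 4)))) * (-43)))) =145 / 95073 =0.00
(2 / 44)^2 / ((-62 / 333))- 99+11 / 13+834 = 287052199 / 390104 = 735.84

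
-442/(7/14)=-884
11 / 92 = 0.12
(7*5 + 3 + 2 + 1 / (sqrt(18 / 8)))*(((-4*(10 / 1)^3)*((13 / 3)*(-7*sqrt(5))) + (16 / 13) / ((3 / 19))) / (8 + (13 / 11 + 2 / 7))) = 2855776 / 85293 + 3419416000*sqrt(5) / 6561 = 1165411.72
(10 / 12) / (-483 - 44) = -5 / 3162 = -0.00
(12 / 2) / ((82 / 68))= 204 / 41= 4.98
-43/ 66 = -0.65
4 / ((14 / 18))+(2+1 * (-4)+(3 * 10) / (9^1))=6.48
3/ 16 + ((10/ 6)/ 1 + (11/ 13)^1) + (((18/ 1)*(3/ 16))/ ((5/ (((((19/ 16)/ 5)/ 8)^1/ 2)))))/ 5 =26980007/ 9984000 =2.70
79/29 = 2.72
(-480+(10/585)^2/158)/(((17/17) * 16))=-259543439/8651448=-30.00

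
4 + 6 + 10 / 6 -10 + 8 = 29 / 3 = 9.67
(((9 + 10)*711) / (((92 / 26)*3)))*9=526851 / 46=11453.28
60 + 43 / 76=4603 / 76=60.57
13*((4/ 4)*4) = 52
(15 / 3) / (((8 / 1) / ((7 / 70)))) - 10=-159 / 16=-9.94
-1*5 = -5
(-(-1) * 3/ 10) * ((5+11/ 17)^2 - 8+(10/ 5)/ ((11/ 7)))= 23997/ 3179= 7.55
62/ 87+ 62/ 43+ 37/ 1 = 146477/ 3741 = 39.15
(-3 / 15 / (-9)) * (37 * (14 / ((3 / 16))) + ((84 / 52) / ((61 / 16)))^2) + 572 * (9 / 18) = 5898419818 / 16978923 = 347.40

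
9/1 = 9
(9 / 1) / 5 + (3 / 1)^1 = 4.80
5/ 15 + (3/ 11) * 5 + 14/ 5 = 4.50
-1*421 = -421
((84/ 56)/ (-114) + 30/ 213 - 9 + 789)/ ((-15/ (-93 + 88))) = 4209569/ 16188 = 260.04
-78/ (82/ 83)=-3237/ 41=-78.95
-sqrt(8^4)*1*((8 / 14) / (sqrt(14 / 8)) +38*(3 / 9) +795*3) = -460352 / 3-512*sqrt(7) / 49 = -153478.31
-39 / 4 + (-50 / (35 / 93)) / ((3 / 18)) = -22593 / 28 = -806.89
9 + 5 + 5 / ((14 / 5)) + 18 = 473 / 14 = 33.79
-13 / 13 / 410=-1 / 410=-0.00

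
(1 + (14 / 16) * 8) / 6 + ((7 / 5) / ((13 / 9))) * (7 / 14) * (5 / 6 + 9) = 4757 / 780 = 6.10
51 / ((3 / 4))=68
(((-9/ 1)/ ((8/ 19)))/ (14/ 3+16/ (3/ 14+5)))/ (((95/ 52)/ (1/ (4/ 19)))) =-486837/ 67760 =-7.18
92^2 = 8464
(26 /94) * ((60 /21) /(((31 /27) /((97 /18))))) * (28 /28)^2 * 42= 226980 /1457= 155.79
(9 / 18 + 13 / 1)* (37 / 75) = 333 / 50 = 6.66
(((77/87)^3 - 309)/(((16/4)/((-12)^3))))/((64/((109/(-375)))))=-11064638723/18291750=-604.90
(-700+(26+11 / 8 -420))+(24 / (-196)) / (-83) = -35549599 / 32536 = -1092.62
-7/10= -0.70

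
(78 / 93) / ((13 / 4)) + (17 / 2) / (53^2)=45471 / 174158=0.26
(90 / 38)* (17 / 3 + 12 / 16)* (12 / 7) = 495 / 19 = 26.05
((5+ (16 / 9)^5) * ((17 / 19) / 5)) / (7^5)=22844957 / 94281471585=0.00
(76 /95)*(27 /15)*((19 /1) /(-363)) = -228 /3025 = -0.08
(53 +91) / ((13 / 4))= 576 / 13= 44.31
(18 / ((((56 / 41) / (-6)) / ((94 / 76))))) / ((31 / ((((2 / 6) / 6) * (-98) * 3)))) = 121401 / 2356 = 51.53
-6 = -6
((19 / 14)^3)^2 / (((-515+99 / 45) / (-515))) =121143143575 / 19305730304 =6.27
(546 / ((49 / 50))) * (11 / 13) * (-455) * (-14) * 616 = 1849848000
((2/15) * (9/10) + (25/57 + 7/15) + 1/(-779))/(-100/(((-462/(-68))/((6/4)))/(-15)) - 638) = -767767/230058175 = -0.00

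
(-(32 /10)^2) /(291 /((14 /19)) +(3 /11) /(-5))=-39424 /1520265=-0.03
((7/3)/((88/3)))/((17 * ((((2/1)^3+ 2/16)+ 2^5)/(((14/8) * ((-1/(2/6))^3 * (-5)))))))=2205/80036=0.03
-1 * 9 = -9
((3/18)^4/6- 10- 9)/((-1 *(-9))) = -147743/69984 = -2.11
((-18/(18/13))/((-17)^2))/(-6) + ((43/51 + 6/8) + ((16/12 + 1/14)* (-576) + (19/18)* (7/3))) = -175896937/218484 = -805.08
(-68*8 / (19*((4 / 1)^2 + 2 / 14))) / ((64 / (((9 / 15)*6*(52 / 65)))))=-4284 / 53675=-0.08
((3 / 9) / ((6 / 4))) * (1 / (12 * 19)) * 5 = 5 / 1026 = 0.00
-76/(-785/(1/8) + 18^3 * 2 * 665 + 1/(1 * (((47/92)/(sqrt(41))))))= -81321750470/8292978108302411 + 20539 * sqrt(41)/8292978108302411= -0.00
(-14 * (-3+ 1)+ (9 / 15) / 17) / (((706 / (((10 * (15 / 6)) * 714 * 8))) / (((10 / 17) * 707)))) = 14152160400 / 6001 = 2358300.35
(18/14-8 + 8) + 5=44/7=6.29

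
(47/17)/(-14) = -47/238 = -0.20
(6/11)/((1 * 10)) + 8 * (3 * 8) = 10563/55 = 192.05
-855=-855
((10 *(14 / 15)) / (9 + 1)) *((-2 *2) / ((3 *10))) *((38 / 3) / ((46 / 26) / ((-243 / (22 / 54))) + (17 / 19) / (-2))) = 127724688 / 36489875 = 3.50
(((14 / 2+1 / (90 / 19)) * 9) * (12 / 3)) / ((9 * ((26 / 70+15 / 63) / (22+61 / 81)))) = 8372749 / 7776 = 1076.74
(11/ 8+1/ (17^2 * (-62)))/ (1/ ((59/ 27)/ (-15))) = -0.20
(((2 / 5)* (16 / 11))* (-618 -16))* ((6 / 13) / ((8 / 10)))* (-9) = 273888 / 143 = 1915.30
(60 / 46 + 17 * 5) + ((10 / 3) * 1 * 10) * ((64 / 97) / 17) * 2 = 10114195 / 113781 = 88.89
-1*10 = -10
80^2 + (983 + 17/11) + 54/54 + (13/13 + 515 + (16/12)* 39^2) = 109225/11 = 9929.55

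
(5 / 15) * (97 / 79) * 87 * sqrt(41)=228.00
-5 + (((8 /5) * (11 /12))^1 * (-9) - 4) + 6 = -81 /5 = -16.20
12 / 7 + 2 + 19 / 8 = 6.09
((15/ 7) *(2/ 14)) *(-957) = -14355/ 49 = -292.96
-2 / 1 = -2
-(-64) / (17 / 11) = 704 / 17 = 41.41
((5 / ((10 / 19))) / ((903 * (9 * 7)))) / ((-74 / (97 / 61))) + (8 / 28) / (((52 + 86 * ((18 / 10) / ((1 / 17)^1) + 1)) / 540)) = 16507311689 / 296343675684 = 0.06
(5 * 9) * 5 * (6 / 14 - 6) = -8775 / 7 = -1253.57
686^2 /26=235298 /13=18099.85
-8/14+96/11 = 628/77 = 8.16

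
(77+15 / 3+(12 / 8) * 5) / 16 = 179 / 32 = 5.59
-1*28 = -28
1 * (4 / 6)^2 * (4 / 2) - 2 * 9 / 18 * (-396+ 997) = -5401 / 9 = -600.11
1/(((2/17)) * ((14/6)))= 51/14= 3.64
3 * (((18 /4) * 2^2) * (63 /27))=126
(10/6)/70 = 1/42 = 0.02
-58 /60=-29 /30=-0.97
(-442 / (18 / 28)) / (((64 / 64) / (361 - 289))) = -49504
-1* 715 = -715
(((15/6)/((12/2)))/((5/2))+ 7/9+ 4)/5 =89/90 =0.99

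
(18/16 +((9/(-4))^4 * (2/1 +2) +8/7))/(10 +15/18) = 10833/1120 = 9.67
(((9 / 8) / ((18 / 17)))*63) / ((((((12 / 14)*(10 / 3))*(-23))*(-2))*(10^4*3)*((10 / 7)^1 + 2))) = 5831 / 1177600000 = 0.00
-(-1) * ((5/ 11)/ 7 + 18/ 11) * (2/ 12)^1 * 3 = 131/ 154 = 0.85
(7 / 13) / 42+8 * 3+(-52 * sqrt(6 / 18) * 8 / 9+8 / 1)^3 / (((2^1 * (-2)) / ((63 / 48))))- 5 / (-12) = -8075621 / 1404+9996896 * sqrt(3) / 2187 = 2165.43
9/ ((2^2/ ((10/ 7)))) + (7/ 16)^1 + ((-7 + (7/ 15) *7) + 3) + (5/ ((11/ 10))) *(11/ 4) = 25903/ 1680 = 15.42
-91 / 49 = -13 / 7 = -1.86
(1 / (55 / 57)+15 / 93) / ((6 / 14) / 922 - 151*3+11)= -13179068 / 4863793825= -0.00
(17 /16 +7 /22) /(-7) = -243 /1232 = -0.20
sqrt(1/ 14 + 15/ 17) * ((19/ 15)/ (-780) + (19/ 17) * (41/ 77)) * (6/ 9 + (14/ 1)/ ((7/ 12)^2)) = 3990259331 * sqrt(54026)/ 38272934700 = 24.23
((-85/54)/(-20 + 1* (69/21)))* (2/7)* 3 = 85/1053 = 0.08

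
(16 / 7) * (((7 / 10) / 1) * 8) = 64 / 5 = 12.80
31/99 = 0.31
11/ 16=0.69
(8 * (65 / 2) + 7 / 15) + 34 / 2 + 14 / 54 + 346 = 84203 / 135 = 623.73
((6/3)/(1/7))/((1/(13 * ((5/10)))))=91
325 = 325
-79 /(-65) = 79 /65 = 1.22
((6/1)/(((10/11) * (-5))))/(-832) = 33/20800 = 0.00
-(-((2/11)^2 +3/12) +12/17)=-3479/8228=-0.42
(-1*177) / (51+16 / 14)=-1239 / 365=-3.39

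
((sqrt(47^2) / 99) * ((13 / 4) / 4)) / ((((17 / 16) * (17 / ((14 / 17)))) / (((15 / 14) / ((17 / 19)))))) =58045 / 2756193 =0.02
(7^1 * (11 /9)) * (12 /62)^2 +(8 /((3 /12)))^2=1024.32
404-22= 382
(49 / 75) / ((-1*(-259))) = 7 / 2775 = 0.00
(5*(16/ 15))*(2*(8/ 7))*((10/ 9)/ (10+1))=2560/ 2079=1.23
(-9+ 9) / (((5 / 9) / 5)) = 0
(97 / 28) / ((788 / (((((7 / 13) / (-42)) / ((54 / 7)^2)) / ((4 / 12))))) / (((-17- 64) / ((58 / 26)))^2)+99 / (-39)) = -79443 / 21264868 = -0.00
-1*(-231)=231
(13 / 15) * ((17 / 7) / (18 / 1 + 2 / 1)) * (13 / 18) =2873 / 37800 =0.08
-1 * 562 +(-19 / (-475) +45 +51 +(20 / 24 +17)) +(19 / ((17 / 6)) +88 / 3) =-1050823 / 2550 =-412.09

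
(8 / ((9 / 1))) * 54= 48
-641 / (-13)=641 / 13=49.31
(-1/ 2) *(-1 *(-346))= -173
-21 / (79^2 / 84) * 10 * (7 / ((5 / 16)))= -395136 / 6241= -63.31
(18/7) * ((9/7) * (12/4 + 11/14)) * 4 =17172/343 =50.06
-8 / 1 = -8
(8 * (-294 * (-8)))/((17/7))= 131712/17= 7747.76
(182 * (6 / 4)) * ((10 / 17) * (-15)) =-40950 / 17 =-2408.82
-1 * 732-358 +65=-1025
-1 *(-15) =15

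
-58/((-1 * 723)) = 58/723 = 0.08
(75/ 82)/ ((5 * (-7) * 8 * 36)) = -5/ 55104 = -0.00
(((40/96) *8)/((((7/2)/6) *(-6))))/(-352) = 5/1848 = 0.00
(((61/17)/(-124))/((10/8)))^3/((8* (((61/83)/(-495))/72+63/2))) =-16785925893/340955665676714425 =-0.00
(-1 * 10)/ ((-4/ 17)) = 85/ 2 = 42.50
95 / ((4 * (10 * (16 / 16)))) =19 / 8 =2.38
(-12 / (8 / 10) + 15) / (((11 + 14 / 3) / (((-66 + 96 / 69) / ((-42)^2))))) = 0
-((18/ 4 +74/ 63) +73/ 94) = -19102/ 2961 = -6.45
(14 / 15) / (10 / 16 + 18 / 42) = 784 / 885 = 0.89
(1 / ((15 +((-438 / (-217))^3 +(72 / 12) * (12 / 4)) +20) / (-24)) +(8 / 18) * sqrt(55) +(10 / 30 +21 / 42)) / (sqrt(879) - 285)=-190 * sqrt(55) / 120519 - 157372652135 / 100528635756612 - 2 * sqrt(48345) / 361557 - 1656554233 * sqrt(879) / 301585907269836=-0.01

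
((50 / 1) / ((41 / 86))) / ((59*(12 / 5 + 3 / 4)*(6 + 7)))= 86000 / 1981161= 0.04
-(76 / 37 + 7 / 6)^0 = -1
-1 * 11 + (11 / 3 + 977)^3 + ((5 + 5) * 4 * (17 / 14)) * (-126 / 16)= 50928140527 / 54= 943113713.46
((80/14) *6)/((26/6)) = 720/91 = 7.91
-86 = -86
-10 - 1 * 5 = -15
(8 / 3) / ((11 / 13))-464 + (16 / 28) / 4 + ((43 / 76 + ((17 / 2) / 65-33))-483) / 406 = -30576322727 / 66186120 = -461.97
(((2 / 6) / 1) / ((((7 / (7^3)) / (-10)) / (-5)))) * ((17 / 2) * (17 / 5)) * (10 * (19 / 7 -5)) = -1618400 / 3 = -539466.67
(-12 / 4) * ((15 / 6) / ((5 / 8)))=-12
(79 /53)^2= 6241 /2809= 2.22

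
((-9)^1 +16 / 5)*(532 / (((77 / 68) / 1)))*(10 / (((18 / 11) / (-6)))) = 299744 / 3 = 99914.67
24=24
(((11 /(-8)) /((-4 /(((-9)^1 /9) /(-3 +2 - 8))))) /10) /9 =11 /25920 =0.00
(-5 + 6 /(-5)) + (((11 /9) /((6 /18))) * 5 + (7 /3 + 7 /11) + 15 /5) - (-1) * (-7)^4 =399152 /165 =2419.10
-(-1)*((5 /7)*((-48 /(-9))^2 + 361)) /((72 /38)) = 332975 /2268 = 146.81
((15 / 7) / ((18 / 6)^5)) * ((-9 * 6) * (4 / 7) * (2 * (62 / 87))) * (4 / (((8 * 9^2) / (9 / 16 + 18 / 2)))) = -2635 / 115101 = -0.02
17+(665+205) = 887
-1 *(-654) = 654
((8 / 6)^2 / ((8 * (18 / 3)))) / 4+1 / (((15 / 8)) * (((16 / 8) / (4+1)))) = 145 / 108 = 1.34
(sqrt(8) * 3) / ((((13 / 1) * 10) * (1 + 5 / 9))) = 0.04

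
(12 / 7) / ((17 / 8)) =96 / 119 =0.81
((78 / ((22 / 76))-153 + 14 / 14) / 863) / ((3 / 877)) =1133084 / 28479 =39.79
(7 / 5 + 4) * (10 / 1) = 54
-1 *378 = -378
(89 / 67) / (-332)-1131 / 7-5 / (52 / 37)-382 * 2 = -940377491 / 1012102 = -929.13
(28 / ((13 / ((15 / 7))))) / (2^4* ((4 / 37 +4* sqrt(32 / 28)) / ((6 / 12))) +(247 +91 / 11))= 562520805 / 22713673606 - 39755760* sqrt(14) / 11356836803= 0.01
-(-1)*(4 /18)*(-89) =-178 /9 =-19.78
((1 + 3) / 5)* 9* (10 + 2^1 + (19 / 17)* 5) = 10764 / 85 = 126.64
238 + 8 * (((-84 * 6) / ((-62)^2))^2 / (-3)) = 219755662 / 923521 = 237.95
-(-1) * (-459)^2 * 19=4002939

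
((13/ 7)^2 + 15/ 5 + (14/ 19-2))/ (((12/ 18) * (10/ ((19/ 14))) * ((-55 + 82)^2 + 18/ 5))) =1207/ 837606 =0.00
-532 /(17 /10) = -312.94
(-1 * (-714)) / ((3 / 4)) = 952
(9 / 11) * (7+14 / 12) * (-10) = -735 / 11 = -66.82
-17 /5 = -3.40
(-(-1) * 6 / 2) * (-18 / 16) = -3.38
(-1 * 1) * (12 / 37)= -12 / 37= -0.32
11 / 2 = 5.50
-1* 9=-9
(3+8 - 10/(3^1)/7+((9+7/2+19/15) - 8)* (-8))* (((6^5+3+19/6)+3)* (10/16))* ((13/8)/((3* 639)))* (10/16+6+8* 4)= -33408514633/5889024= -5673.01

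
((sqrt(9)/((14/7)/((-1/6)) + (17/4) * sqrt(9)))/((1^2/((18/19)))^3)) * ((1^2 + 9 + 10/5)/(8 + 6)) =139968/48013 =2.92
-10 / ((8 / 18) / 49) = -2205 / 2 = -1102.50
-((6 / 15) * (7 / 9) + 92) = -4154 / 45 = -92.31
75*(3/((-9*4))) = -25/4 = -6.25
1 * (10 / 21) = 10 / 21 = 0.48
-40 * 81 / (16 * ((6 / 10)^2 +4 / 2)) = -10125 / 118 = -85.81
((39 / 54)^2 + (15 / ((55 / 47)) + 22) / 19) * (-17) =-2710021 / 67716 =-40.02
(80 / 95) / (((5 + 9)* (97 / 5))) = 40 / 12901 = 0.00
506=506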